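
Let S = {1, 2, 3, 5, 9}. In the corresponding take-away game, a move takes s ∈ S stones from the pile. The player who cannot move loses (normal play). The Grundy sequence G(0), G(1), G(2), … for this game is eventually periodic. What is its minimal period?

4

G(0) = 0
G(1) = mex{0} = 1
G(2) = mex{1,0} = 2
G(3) = mex{2,1,0} = 3
G(4) = mex{3,2,1} = 0
G(5) = mex{0,3,2,0} = 1
G(6) = mex{1,0,3,1} = 2
G(7) = mex{2,1,0,2} = 3
G(8) = mex{3,2,1,3} = 0
G(9) = mex{0,3,2,0,0} = 1
G(10) = mex{1,0,3,1,1} = 2
G(11) = mex{2,1,0,2,2} = 3
G(12) = mex{3,2,1,3,3} = 0
G(13) = mex{0,3,2,0,0} = 1
G(14) = mex{1,0,3,1,1} = 2
G(n+4) = G(n) holds for n = 0,…,8 (a full window of length max(S) = 9), so the sequence is purely periodic with period 4.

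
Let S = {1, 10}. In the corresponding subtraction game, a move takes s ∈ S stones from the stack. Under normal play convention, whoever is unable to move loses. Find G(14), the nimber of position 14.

1

n :  0  1  2  3  4  5  6  7  8  9 10 11 12 13 14
G :  0  1  0  1  0  1  0  1  0  1  2  0  1  0  1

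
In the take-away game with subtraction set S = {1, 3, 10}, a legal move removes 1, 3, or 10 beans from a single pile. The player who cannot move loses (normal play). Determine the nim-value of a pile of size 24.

3

n :  0  1  2  3  4  5  6  7  8  9 10 11 12 13 14 15 16 17 18 19 20 21 22 23 24
G :  0  1  0  1  0  1  0  1  0  1  2  3  2  0  1  0  1  0  1  0  1  0  1  2  3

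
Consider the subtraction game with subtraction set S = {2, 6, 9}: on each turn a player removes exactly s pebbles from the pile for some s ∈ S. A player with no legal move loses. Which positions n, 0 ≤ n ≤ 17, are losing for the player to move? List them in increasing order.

0, 1, 4, 5, 8, 12, 15, 16

n :  0  1  2  3  4  5  6  7  8  9 10 11 12 13 14 15 16 17
G :  0  0  1  1  0  0  1  1  0  2  1  3  0  2  1  0  0  1
P-positions are exactly the n with G(n) = 0.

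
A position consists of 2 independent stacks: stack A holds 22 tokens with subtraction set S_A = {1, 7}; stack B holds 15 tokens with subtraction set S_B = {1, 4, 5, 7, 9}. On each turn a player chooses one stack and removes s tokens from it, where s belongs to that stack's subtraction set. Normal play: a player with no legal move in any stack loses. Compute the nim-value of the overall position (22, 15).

Stack A, S = {1, 7}:
n :  0  1  2  3  4  5  6  7  8  9 10 11 12 13 14 15 16 17 18 19 20 21 22
G :  0  1  0  1  0  1  0  1  0  1  0  1  0  1  0  1  0  1  0  1  0  1  0
G_A(22) = 0.
Stack B, S = {1, 4, 5, 7, 9}:
G(0) = 0
G(1) = mex{0} = 1
G(2) = mex{1} = 0
G(3) = mex{0} = 1
G(4) = mex{1,0} = 2
G(5) = mex{2,1,0} = 3
G(6) = mex{3,0,1} = 2
G(7) = mex{2,1,0,0} = 3
G(8) = mex{3,2,1,1} = 0
G(9) = mex{0,3,2,0,0} = 1
G(10) = mex{1,2,3,1,1} = 0
G(11) = mex{0,3,2,2,0} = 1
G(12) = mex{1,0,3,3,1} = 2
G(13) = mex{2,1,0,2,2} = 3
G(14) = mex{3,0,1,3,3} = 2
G(15) = mex{2,1,0,0,2} = 3
G_B(15) = 3.
Combined Grundy value = 0 ⊕ 3 = 3.

3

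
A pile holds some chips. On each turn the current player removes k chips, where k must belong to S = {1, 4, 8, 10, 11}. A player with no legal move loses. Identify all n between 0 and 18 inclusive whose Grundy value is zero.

n :  0  1  2  3  4  5  6  7  8  9 10 11 12 13 14 15 16 17 18
G :  0  1  0  1  2  0  1  0  1  2  3  2  3  4  0  1  2  3  2
P-positions are exactly the n with G(n) = 0.

0, 2, 5, 7, 14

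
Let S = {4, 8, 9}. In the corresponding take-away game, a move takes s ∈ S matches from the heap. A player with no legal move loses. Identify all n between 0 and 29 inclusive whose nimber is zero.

0, 1, 2, 3, 13, 14, 15, 16, 26, 27, 28, 29

n :  0  1  2  3  4  5  6  7  8  9 10 11 12 13 14 15 16 17 18 19 20 21 22 23 24 25 26 27 28 29
G :  0  0  0  0  1  1  1  1  2  2  2  2  3  0  0  0  0  1  1  1  1  2  2  2  2  3  0  0  0  0
P-positions are exactly the n with G(n) = 0.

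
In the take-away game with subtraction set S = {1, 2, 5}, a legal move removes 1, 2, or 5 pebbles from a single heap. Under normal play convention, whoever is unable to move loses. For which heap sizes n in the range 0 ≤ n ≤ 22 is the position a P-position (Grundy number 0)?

0, 3, 6, 9, 12, 15, 18, 21

G(0) = 0
G(1) = mex{0} = 1
G(2) = mex{1,0} = 2
G(3) = mex{2,1} = 0
G(4) = mex{0,2} = 1
G(5) = mex{1,0,0} = 2
G(6) = mex{2,1,1} = 0
G(7) = mex{0,2,2} = 1
G(8) = mex{1,0,0} = 2
G(9) = mex{2,1,1} = 0
G(10) = mex{0,2,2} = 1
G(11) = mex{1,0,0} = 2
G(12) = mex{2,1,1} = 0
G(13) = mex{0,2,2} = 1
G(14) = mex{1,0,0} = 2
G(15) = mex{2,1,1} = 0
G(16) = mex{0,2,2} = 1
G(17) = mex{1,0,0} = 2
G(18) = mex{2,1,1} = 0
G(19) = mex{0,2,2} = 1
G(20) = mex{1,0,0} = 2
G(21) = mex{2,1,1} = 0
G(22) = mex{0,2,2} = 1
P-positions are exactly the n with G(n) = 0.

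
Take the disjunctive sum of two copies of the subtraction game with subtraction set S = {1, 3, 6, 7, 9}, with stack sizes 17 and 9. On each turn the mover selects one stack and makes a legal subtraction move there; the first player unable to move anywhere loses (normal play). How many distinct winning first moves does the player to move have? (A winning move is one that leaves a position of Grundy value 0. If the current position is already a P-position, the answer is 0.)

All stacks use S = {1, 3, 6, 7, 9}:
n :  0  1  2  3  4  5  6  7  8  9 10 11 12 13 14 15 16 17
G :  0  1  0  1  0  1  2  3  2  3  2  3  0  1  0  1  0  1
Stack A: G(17) = 1.
Stack B: G(9) = 3.
Combined Grundy value = 1 ⊕ 3 = 2.
A winning move leaves total XOR = 0, i.e. changes one component's Grundy value g to g ⊕ X where X is the current total.
Stack A: need g' = 1⊕2 = 3. Options: 17−1→G=0, 17−3→G=0, 17−6→G=3, 17−7→G=2, 17−9→G=2. Hits: 1.
Stack B: need g' = 3⊕2 = 1. Options: 9−1→G=2, 9−3→G=2, 9−6→G=1, 9−7→G=0, 9−9→G=0. Hits: 1.

2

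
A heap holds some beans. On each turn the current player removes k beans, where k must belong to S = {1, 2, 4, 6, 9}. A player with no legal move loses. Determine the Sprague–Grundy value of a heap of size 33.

1

G(0) = 0
G(1) = mex{0} = 1
G(2) = mex{1,0} = 2
G(3) = mex{2,1} = 0
G(4) = mex{0,2,0} = 1
G(5) = mex{1,0,1} = 2
G(6) = mex{2,1,2,0} = 3
G(7) = mex{3,2,0,1} = 4
G(8) = mex{4,3,1,2} = 0
G(9) = mex{0,4,2,0,0} = 1
G(10) = mex{1,0,3,1,1} = 2
G(11) = mex{2,1,4,2,2} = 0
G(12) = mex{0,2,0,3,0} = 1
G(13) = mex{1,0,1,4,1} = 2
G(14) = mex{2,1,2,0,2} = 3
G(15) = mex{3,2,0,1,3} = 4
G(16) = mex{4,3,1,2,4} = 0
G(17) = mex{0,4,2,0,0} = 1
G(18) = mex{1,0,3,1,1} = 2
G(19) = mex{2,1,4,2,2} = 0
G(20) = mex{0,2,0,3,0} = 1
G(21) = mex{1,0,1,4,1} = 2
G(22) = mex{2,1,2,0,2} = 3
G(23) = mex{3,2,0,1,3} = 4
G(24) = mex{4,3,1,2,4} = 0
G(25) = mex{0,4,2,0,0} = 1
G(26) = mex{1,0,3,1,1} = 2
G(27) = mex{2,1,4,2,2} = 0
G(28) = mex{0,2,0,3,0} = 1
G(29) = mex{1,0,1,4,1} = 2
G(30) = mex{2,1,2,0,2} = 3
G(31) = mex{3,2,0,1,3} = 4
G(32) = mex{4,3,1,2,4} = 0
G(33) = mex{0,4,2,0,0} = 1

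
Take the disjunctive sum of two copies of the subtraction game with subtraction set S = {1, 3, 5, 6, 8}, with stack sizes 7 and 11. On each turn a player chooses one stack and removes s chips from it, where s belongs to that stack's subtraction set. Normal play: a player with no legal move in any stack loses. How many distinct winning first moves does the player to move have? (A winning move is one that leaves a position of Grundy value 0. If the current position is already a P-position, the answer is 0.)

2

All stacks use S = {1, 3, 5, 6, 8}:
n :  0  1  2  3  4  5  6  7  8  9 10 11
G :  0  1  0  1  0  1  2  3  2  3  2  0
Stack A: G(7) = 3.
Stack B: G(11) = 0.
Combined Grundy value = 3 ⊕ 0 = 3.
A winning move leaves total XOR = 0, i.e. changes one component's Grundy value g to g ⊕ X where X is the current total.
Stack A: need g' = 3⊕3 = 0. Options: 7−1→G=2, 7−3→G=0, 7−5→G=0, 7−6→G=1. Hits: 2.
Stack B: need g' = 0⊕3 = 3. Options: 11−1→G=2, 11−3→G=2, 11−5→G=2, 11−6→G=1, 11−8→G=1. Hits: 0.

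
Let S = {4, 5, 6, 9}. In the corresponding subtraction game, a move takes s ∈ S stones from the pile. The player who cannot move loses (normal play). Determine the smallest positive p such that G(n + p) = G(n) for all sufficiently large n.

G(0) = 0
G(1) = mex{} = 0
G(2) = mex{} = 0
G(3) = mex{} = 0
G(4) = mex{0} = 1
G(5) = mex{0,0} = 1
G(6) = mex{0,0,0} = 1
G(7) = mex{0,0,0} = 1
G(8) = mex{1,0,0} = 2
G(9) = mex{1,1,0,0} = 2
G(10) = mex{1,1,1,0} = 2
G(11) = mex{1,1,1,0} = 2
G(12) = mex{2,1,1,0} = 3
G(13) = mex{2,2,1,1} = 0
G(14) = mex{2,2,2,1} = 0
G(15) = mex{2,2,2,1} = 0
G(16) = mex{3,2,2,1} = 0
G(17) = mex{0,3,2,2} = 1
G(18) = mex{0,0,3,2} = 1
G(19) = mex{0,0,0,2} = 1
G(20) = mex{0,0,0,2} = 1
G(21) = mex{1,0,0,3} = 2
G(22) = mex{1,1,0,0} = 2
G(23) = mex{1,1,1,0} = 2
G(24) = mex{1,1,1,0} = 2
G(25) = mex{2,1,1,0} = 3
G(26) = mex{2,2,1,1} = 0
G(27) = mex{2,2,2,1} = 0
G(n+13) = G(n) holds for n = 0,…,8 (a full window of length max(S) = 9), so the sequence is purely periodic with period 13.

13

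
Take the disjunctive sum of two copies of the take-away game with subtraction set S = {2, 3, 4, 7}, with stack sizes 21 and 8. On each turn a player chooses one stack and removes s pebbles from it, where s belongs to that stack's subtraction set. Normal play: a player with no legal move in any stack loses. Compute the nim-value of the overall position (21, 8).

All stacks use S = {2, 3, 4, 7}:
n :  0  1  2  3  4  5  6  7  8  9 10 11 12 13 14 15 16 17 18 19 20 21
G :  0  0  1  1  2  2  0  3  1  4  2  0  0  1  1  2  2  0  3  1  4  2
Stack A: G(21) = 2.
Stack B: G(8) = 1.
Combined Grundy value = 2 ⊕ 1 = 3.

3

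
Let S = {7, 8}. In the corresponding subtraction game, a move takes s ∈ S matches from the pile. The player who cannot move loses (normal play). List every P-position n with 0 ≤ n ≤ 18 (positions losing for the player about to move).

n :  0  1  2  3  4  5  6  7  8  9 10 11 12 13 14 15 16 17 18
G :  0  0  0  0  0  0  0  1  1  1  1  1  1  1  2  0  0  0  0
P-positions are exactly the n with G(n) = 0.

0, 1, 2, 3, 4, 5, 6, 15, 16, 17, 18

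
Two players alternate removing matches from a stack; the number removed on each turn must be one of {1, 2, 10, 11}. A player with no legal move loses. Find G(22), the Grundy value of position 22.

n :  0  1  2  3  4  5  6  7  8  9 10 11 12 13 14 15 16 17 18 19 20 21 22
G :  0  1  2  0  1  2  0  1  2  0  1  2  0  1  2  0  1  2  0  1  2  0  1

1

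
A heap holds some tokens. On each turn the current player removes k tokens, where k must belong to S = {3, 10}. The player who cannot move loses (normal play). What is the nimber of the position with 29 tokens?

G(0) = 0
G(1) = mex{} = 0
G(2) = mex{} = 0
G(3) = mex{0} = 1
G(4) = mex{0} = 1
G(5) = mex{0} = 1
G(6) = mex{1} = 0
G(7) = mex{1} = 0
G(8) = mex{1} = 0
G(9) = mex{0} = 1
G(10) = mex{0,0} = 1
G(11) = mex{0,0} = 1
G(12) = mex{1,0} = 2
G(13) = mex{1,1} = 0
G(14) = mex{1,1} = 0
G(15) = mex{2,1} = 0
G(16) = mex{0,0} = 1
G(17) = mex{0,0} = 1
G(18) = mex{0,0} = 1
G(19) = mex{1,1} = 0
G(20) = mex{1,1} = 0
G(21) = mex{1,1} = 0
G(22) = mex{0,2} = 1
G(23) = mex{0,0} = 1
G(24) = mex{0,0} = 1
G(25) = mex{1,0} = 2
G(26) = mex{1,1} = 0
G(27) = mex{1,1} = 0
G(28) = mex{2,1} = 0
G(29) = mex{0,0} = 1

1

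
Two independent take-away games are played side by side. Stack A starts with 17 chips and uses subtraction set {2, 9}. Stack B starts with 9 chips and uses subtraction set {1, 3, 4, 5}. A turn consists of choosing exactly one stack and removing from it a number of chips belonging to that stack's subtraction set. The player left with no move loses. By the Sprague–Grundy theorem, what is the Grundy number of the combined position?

0

Stack A, S = {2, 9}:
n :  0  1  2  3  4  5  6  7  8  9 10 11 12 13 14 15 16 17
G :  0  0  1  1  0  0  1  1  0  2  1  0  0  1  1  0  0  1
G_A(17) = 1.
Stack B, S = {1, 3, 4, 5}:
G(0) = 0
G(1) = mex{0} = 1
G(2) = mex{1} = 0
G(3) = mex{0,0} = 1
G(4) = mex{1,1,0} = 2
G(5) = mex{2,0,1,0} = 3
G(6) = mex{3,1,0,1} = 2
G(7) = mex{2,2,1,0} = 3
G(8) = mex{3,3,2,1} = 0
G(9) = mex{0,2,3,2} = 1
G_B(9) = 1.
Combined Grundy value = 1 ⊕ 1 = 0.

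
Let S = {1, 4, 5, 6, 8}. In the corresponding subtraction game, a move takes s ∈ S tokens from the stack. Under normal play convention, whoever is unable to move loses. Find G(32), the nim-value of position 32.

3

G(0) = 0
G(1) = mex{0} = 1
G(2) = mex{1} = 0
G(3) = mex{0} = 1
G(4) = mex{1,0} = 2
G(5) = mex{2,1,0} = 3
G(6) = mex{3,0,1,0} = 2
G(7) = mex{2,1,0,1} = 3
G(8) = mex{3,2,1,0,0} = 4
G(9) = mex{4,3,2,1,1} = 0
G(10) = mex{0,2,3,2,0} = 1
G(11) = mex{1,3,2,3,1} = 0
G(12) = mex{0,4,3,2,2} = 1
G(13) = mex{1,0,4,3,3} = 2
G(14) = mex{2,1,0,4,2} = 3
G(15) = mex{3,0,1,0,3} = 2
G(16) = mex{2,1,0,1,4} = 3
G(17) = mex{3,2,1,0,0} = 4
G(18) = mex{4,3,2,1,1} = 0
G(19) = mex{0,2,3,2,0} = 1
G(20) = mex{1,3,2,3,1} = 0
G(21) = mex{0,4,3,2,2} = 1
G(22) = mex{1,0,4,3,3} = 2
G(23) = mex{2,1,0,4,2} = 3
G(24) = mex{3,0,1,0,3} = 2
G(25) = mex{2,1,0,1,4} = 3
G(26) = mex{3,2,1,0,0} = 4
G(27) = mex{4,3,2,1,1} = 0
G(28) = mex{0,2,3,2,0} = 1
G(29) = mex{1,3,2,3,1} = 0
G(30) = mex{0,4,3,2,2} = 1
G(31) = mex{1,0,4,3,3} = 2
G(32) = mex{2,1,0,4,2} = 3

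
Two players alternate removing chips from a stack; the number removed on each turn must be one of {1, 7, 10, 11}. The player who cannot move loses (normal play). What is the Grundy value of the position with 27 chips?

n :  0  1  2  3  4  5  6  7  8  9 10 11 12 13 14 15 16 17 18 19 20 21 22 23 24 25 26 27
G :  0  1  0  1  0  1  0  1  0  1  2  3  2  3  2  3  2  3  2  3  0  1  0  1  0  1  0  1

1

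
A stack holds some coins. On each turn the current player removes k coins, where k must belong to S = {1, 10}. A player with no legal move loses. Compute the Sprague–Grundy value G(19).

0

n :  0  1  2  3  4  5  6  7  8  9 10 11 12 13 14 15 16 17 18 19
G :  0  1  0  1  0  1  0  1  0  1  2  0  1  0  1  0  1  0  1  0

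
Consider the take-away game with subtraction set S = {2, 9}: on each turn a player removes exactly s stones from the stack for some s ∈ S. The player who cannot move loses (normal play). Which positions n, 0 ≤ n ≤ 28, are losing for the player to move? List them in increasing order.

n :  0  1  2  3  4  5  6  7  8  9 10 11 12 13 14 15 16 17 18 19 20 21 22 23 24 25 26 27 28
G :  0  0  1  1  0  0  1  1  0  2  1  0  0  1  1  0  0  1  1  0  2  1  0  0  1  1  0  0  1
P-positions are exactly the n with G(n) = 0.

0, 1, 4, 5, 8, 11, 12, 15, 16, 19, 22, 23, 26, 27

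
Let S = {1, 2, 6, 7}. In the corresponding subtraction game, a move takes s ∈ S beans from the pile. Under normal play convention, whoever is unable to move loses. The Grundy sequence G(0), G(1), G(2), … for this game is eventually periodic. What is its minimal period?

n :  0  1  2  3  4  5  6  7  8  9 10 11 12 13 14 15 16 17
G :  0  1  2  0  1  2  3  4  0  1  2  0  1  2  3  4  0  1
G(n+8) = G(n) holds for n = 0,…,6 (a full window of length max(S) = 7), so the sequence is purely periodic with period 8.

8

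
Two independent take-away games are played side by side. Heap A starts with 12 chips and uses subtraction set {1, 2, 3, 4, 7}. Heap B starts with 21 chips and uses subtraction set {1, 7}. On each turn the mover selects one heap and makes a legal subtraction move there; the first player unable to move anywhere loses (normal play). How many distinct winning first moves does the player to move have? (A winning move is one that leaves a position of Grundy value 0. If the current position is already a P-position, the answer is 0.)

Heap A, S = {1, 2, 3, 4, 7}:
n :  0  1  2  3  4  5  6  7  8  9 10 11 12
G :  0  1  2  3  4  0  1  2  3  4  0  1  2
G_A(12) = 2.
Heap B, S = {1, 7}:
G(0) = 0
G(1) = mex{0} = 1
G(2) = mex{1} = 0
G(3) = mex{0} = 1
G(4) = mex{1} = 0
G(5) = mex{0} = 1
G(6) = mex{1} = 0
G(7) = mex{0,0} = 1
G(8) = mex{1,1} = 0
G(9) = mex{0,0} = 1
G(10) = mex{1,1} = 0
G(11) = mex{0,0} = 1
G(12) = mex{1,1} = 0
G(13) = mex{0,0} = 1
G(14) = mex{1,1} = 0
G(15) = mex{0,0} = 1
G(16) = mex{1,1} = 0
G(17) = mex{0,0} = 1
G(18) = mex{1,1} = 0
G(19) = mex{0,0} = 1
G(20) = mex{1,1} = 0
G(21) = mex{0,0} = 1
G_B(21) = 1.
Combined Grundy value = 2 ⊕ 1 = 3.
A winning move leaves total XOR = 0, i.e. changes one component's Grundy value g to g ⊕ X where X is the current total.
Heap A: need g' = 2⊕3 = 1. Options: 12−1→G=1, 12−2→G=0, 12−3→G=4, 12−4→G=3, 12−7→G=0. Hits: 1.
Heap B: need g' = 1⊕3 = 2. Options: 21−1→G=0, 21−7→G=0. Hits: 0.

1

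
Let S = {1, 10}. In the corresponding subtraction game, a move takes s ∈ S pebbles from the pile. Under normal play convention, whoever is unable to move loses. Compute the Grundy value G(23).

G(0) = 0
G(1) = mex{0} = 1
G(2) = mex{1} = 0
G(3) = mex{0} = 1
G(4) = mex{1} = 0
G(5) = mex{0} = 1
G(6) = mex{1} = 0
G(7) = mex{0} = 1
G(8) = mex{1} = 0
G(9) = mex{0} = 1
G(10) = mex{1,0} = 2
G(11) = mex{2,1} = 0
G(12) = mex{0,0} = 1
G(13) = mex{1,1} = 0
G(14) = mex{0,0} = 1
G(15) = mex{1,1} = 0
G(16) = mex{0,0} = 1
G(17) = mex{1,1} = 0
G(18) = mex{0,0} = 1
G(19) = mex{1,1} = 0
G(20) = mex{0,2} = 1
G(21) = mex{1,0} = 2
G(22) = mex{2,1} = 0
G(23) = mex{0,0} = 1

1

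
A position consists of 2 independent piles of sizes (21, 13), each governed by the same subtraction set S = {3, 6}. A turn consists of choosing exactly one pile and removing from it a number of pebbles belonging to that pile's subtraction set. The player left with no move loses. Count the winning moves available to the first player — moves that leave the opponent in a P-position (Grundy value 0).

All piles use S = {3, 6}:
G(0) = 0
G(1) = mex{} = 0
G(2) = mex{} = 0
G(3) = mex{0} = 1
G(4) = mex{0} = 1
G(5) = mex{0} = 1
G(6) = mex{1,0} = 2
G(7) = mex{1,0} = 2
G(8) = mex{1,0} = 2
G(9) = mex{2,1} = 0
G(10) = mex{2,1} = 0
G(11) = mex{2,1} = 0
G(12) = mex{0,2} = 1
G(13) = mex{0,2} = 1
G(14) = mex{0,2} = 1
G(15) = mex{1,0} = 2
G(16) = mex{1,0} = 2
G(17) = mex{1,0} = 2
G(18) = mex{2,1} = 0
G(19) = mex{2,1} = 0
G(20) = mex{2,1} = 0
G(21) = mex{0,2} = 1
Pile A: G(21) = 1.
Pile B: G(13) = 1.
Combined Grundy value = 1 ⊕ 1 = 0.
A winning move leaves total XOR = 0, i.e. changes one component's Grundy value g to g ⊕ X where X is the current total.
Pile A: target g' = 1⊕0 = 1, but every legal move changes the Grundy value (mex property), so 0 moves.
Pile B: target g' = 1⊕0 = 1, but every legal move changes the Grundy value (mex property), so 0 moves.

0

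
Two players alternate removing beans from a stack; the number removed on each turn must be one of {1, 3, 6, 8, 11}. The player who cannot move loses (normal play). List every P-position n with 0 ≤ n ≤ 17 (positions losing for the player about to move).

n :  0  1  2  3  4  5  6  7  8  9 10 11 12 13 14 15 16 17
G :  0  1  0  1  0  1  2  3  2  0  1  3  4  2  0  1  0  1
P-positions are exactly the n with G(n) = 0.

0, 2, 4, 9, 14, 16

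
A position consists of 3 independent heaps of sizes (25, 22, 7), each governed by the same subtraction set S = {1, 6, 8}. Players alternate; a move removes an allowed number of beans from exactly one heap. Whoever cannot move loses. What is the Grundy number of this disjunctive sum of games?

1

All heaps use S = {1, 6, 8}:
n :  0  1  2  3  4  5  6  7  8  9 10 11 12 13 14 15 16 17 18 19 20 21 22 23 24 25
G :  0  1  0  1  0  1  2  0  1  0  1  0  1  2  0  1  0  1  0  1  2  0  1  0  1  0
Heap A: G(25) = 0.
Heap B: G(22) = 1.
Heap C: G(7) = 0.
Combined Grundy value = 0 ⊕ 1 ⊕ 0 = 1.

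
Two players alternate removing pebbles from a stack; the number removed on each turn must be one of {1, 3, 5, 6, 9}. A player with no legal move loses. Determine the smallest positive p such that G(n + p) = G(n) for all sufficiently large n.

G(0) = 0
G(1) = mex{0} = 1
G(2) = mex{1} = 0
G(3) = mex{0,0} = 1
G(4) = mex{1,1} = 0
G(5) = mex{0,0,0} = 1
G(6) = mex{1,1,1,0} = 2
G(7) = mex{2,0,0,1} = 3
G(8) = mex{3,1,1,0} = 2
G(9) = mex{2,2,0,1,0} = 3
G(10) = mex{3,3,1,0,1} = 2
G(11) = mex{2,2,2,1,0} = 3
G(12) = mex{3,3,3,2,1} = 0
G(13) = mex{0,2,2,3,0} = 1
G(14) = mex{1,3,3,2,1} = 0
G(15) = mex{0,0,2,3,2} = 1
G(16) = mex{1,1,3,2,3} = 0
G(17) = mex{0,0,0,3,2} = 1
G(18) = mex{1,1,1,0,3} = 2
G(19) = mex{2,0,0,1,2} = 3
G(20) = mex{3,1,1,0,3} = 2
G(21) = mex{2,2,0,1,0} = 3
G(22) = mex{3,3,1,0,1} = 2
G(23) = mex{2,2,2,1,0} = 3
G(24) = mex{3,3,3,2,1} = 0
G(25) = mex{0,2,2,3,0} = 1
G(n+12) = G(n) holds for n = 0,…,8 (a full window of length max(S) = 9), so the sequence is purely periodic with period 12.

12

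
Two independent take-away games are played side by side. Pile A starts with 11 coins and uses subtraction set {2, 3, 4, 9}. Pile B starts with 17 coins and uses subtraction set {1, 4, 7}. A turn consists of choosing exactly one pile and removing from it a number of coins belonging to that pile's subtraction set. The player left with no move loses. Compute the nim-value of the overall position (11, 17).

3

Pile A, S = {2, 3, 4, 9}:
n :  0  1  2  3  4  5  6  7  8  9 10 11
G :  0  0  1  1  2  2  0  0  1  1  2  2
G_A(11) = 2.
Pile B, S = {1, 4, 7}:
G(0) = 0
G(1) = mex{0} = 1
G(2) = mex{1} = 0
G(3) = mex{0} = 1
G(4) = mex{1,0} = 2
G(5) = mex{2,1} = 0
G(6) = mex{0,0} = 1
G(7) = mex{1,1,0} = 2
G(8) = mex{2,2,1} = 0
G(9) = mex{0,0,0} = 1
G(10) = mex{1,1,1} = 0
G(11) = mex{0,2,2} = 1
G(12) = mex{1,0,0} = 2
G(13) = mex{2,1,1} = 0
G(14) = mex{0,0,2} = 1
G(15) = mex{1,1,0} = 2
G(16) = mex{2,2,1} = 0
G(17) = mex{0,0,0} = 1
G_B(17) = 1.
Combined Grundy value = 2 ⊕ 1 = 3.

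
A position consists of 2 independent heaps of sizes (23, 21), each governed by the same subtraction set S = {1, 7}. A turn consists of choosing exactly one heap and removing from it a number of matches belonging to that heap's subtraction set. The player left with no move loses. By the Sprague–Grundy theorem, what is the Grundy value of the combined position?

0

All heaps use S = {1, 7}:
n :  0  1  2  3  4  5  6  7  8  9 10 11 12 13 14 15 16 17 18 19 20 21 22 23
G :  0  1  0  1  0  1  0  1  0  1  0  1  0  1  0  1  0  1  0  1  0  1  0  1
Heap A: G(23) = 1.
Heap B: G(21) = 1.
Combined Grundy value = 1 ⊕ 1 = 0.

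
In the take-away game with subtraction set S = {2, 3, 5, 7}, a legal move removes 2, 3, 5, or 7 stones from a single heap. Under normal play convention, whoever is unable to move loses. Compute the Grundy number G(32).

2

G(0) = 0
G(1) = mex{} = 0
G(2) = mex{0} = 1
G(3) = mex{0,0} = 1
G(4) = mex{1,0} = 2
G(5) = mex{1,1,0} = 2
G(6) = mex{2,1,0} = 3
G(7) = mex{2,2,1,0} = 3
G(8) = mex{3,2,1,0} = 4
G(9) = mex{3,3,2,1} = 0
G(10) = mex{4,3,2,1} = 0
G(11) = mex{0,4,3,2} = 1
G(12) = mex{0,0,3,2} = 1
G(13) = mex{1,0,4,3} = 2
G(14) = mex{1,1,0,3} = 2
G(15) = mex{2,1,0,4} = 3
G(16) = mex{2,2,1,0} = 3
G(17) = mex{3,2,1,0} = 4
G(18) = mex{3,3,2,1} = 0
G(19) = mex{4,3,2,1} = 0
G(20) = mex{0,4,3,2} = 1
G(21) = mex{0,0,3,2} = 1
G(22) = mex{1,0,4,3} = 2
G(23) = mex{1,1,0,3} = 2
G(24) = mex{2,1,0,4} = 3
G(25) = mex{2,2,1,0} = 3
G(26) = mex{3,2,1,0} = 4
G(27) = mex{3,3,2,1} = 0
G(28) = mex{4,3,2,1} = 0
G(29) = mex{0,4,3,2} = 1
G(30) = mex{0,0,3,2} = 1
G(31) = mex{1,0,4,3} = 2
G(32) = mex{1,1,0,3} = 2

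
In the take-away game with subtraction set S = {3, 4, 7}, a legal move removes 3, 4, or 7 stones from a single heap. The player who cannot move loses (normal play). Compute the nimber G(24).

1

G(0) = 0
G(1) = mex{} = 0
G(2) = mex{} = 0
G(3) = mex{0} = 1
G(4) = mex{0,0} = 1
G(5) = mex{0,0} = 1
G(6) = mex{1,0} = 2
G(7) = mex{1,1,0} = 2
G(8) = mex{1,1,0} = 2
G(9) = mex{2,1,0} = 3
G(10) = mex{2,2,1} = 0
G(11) = mex{2,2,1} = 0
G(12) = mex{3,2,1} = 0
G(13) = mex{0,3,2} = 1
G(14) = mex{0,0,2} = 1
G(15) = mex{0,0,2} = 1
G(16) = mex{1,0,3} = 2
G(17) = mex{1,1,0} = 2
G(18) = mex{1,1,0} = 2
G(19) = mex{2,1,0} = 3
G(20) = mex{2,2,1} = 0
G(21) = mex{2,2,1} = 0
G(22) = mex{3,2,1} = 0
G(23) = mex{0,3,2} = 1
G(24) = mex{0,0,2} = 1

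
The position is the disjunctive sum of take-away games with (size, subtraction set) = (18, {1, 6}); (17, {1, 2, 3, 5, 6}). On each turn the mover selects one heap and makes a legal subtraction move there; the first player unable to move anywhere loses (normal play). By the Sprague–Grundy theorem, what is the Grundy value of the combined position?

1

Heap A, S = {1, 6}:
G(0) = 0
G(1) = mex{0} = 1
G(2) = mex{1} = 0
G(3) = mex{0} = 1
G(4) = mex{1} = 0
G(5) = mex{0} = 1
G(6) = mex{1,0} = 2
G(7) = mex{2,1} = 0
G(8) = mex{0,0} = 1
G(9) = mex{1,1} = 0
G(10) = mex{0,0} = 1
G(11) = mex{1,1} = 0
G(12) = mex{0,2} = 1
G(13) = mex{1,0} = 2
G(14) = mex{2,1} = 0
G(15) = mex{0,0} = 1
G(16) = mex{1,1} = 0
G(17) = mex{0,0} = 1
G(18) = mex{1,1} = 0
G_A(18) = 0.
Heap B, S = {1, 2, 3, 5, 6}:
G(0) = 0
G(1) = mex{0} = 1
G(2) = mex{1,0} = 2
G(3) = mex{2,1,0} = 3
G(4) = mex{3,2,1} = 0
G(5) = mex{0,3,2,0} = 1
G(6) = mex{1,0,3,1,0} = 2
G(7) = mex{2,1,0,2,1} = 3
G(8) = mex{3,2,1,3,2} = 0
G(9) = mex{0,3,2,0,3} = 1
G(10) = mex{1,0,3,1,0} = 2
G(11) = mex{2,1,0,2,1} = 3
G(12) = mex{3,2,1,3,2} = 0
G(13) = mex{0,3,2,0,3} = 1
G(14) = mex{1,0,3,1,0} = 2
G(15) = mex{2,1,0,2,1} = 3
G(16) = mex{3,2,1,3,2} = 0
G(17) = mex{0,3,2,0,3} = 1
G_B(17) = 1.
Combined Grundy value = 0 ⊕ 1 = 1.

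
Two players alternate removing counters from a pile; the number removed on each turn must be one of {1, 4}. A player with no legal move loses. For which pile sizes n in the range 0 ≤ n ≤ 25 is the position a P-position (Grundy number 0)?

0, 2, 5, 7, 10, 12, 15, 17, 20, 22, 25

n :  0  1  2  3  4  5  6  7  8  9 10 11 12 13 14 15 16 17 18 19 20 21 22 23 24 25
G :  0  1  0  1  2  0  1  0  1  2  0  1  0  1  2  0  1  0  1  2  0  1  0  1  2  0
P-positions are exactly the n with G(n) = 0.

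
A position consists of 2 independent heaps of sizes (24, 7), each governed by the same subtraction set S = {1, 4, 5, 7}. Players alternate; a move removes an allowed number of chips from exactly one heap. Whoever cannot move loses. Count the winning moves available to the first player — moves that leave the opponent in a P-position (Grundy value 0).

All heaps use S = {1, 4, 5, 7}:
n :  0  1  2  3  4  5  6  7  8  9 10 11 12 13 14 15 16 17 18 19 20 21 22 23 24
G :  0  1  0  1  2  3  2  3  0  1  0  1  2  3  2  3  0  1  0  1  2  3  2  3  0
Heap A: G(24) = 0.
Heap B: G(7) = 3.
Combined Grundy value = 0 ⊕ 3 = 3.
A winning move leaves total XOR = 0, i.e. changes one component's Grundy value g to g ⊕ X where X is the current total.
Heap A: need g' = 0⊕3 = 3. Options: 24−1→G=3, 24−4→G=2, 24−5→G=1, 24−7→G=1. Hits: 1.
Heap B: need g' = 3⊕3 = 0. Options: 7−1→G=2, 7−4→G=1, 7−5→G=0, 7−7→G=0. Hits: 2.

3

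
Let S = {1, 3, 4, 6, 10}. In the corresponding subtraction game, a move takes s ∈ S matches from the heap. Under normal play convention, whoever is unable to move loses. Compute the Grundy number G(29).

n :  0  1  2  3  4  5  6  7  8  9 10 11 12 13 14 15 16 17 18 19 20 21 22 23 24 25 26 27 28 29
G :  0  1  0  1  2  3  2  0  1  0  1  2  3  2  0  1  0  1  2  3  2  0  1  0  1  2  3  2  0  1

1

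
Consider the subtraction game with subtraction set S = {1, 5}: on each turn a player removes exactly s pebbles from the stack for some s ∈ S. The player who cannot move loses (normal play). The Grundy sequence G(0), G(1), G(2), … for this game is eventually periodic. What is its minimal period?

2

G(0) = 0
G(1) = mex{0} = 1
G(2) = mex{1} = 0
G(3) = mex{0} = 1
G(4) = mex{1} = 0
G(5) = mex{0,0} = 1
G(6) = mex{1,1} = 0
G(7) = mex{0,0} = 1
G(8) = mex{1,1} = 0
G(9) = mex{0,0} = 1
G(10) = mex{1,1} = 0
G(11) = mex{0,0} = 1
G(12) = mex{1,1} = 0
G(13) = mex{0,0} = 1
G(14) = mex{1,1} = 0
G(n+2) = G(n) holds for n = 0,…,4 (a full window of length max(S) = 5), so the sequence is purely periodic with period 2.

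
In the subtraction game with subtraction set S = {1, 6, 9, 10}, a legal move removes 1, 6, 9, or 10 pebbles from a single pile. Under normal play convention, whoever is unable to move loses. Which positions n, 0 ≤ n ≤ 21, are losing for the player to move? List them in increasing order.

G(0) = 0
G(1) = mex{0} = 1
G(2) = mex{1} = 0
G(3) = mex{0} = 1
G(4) = mex{1} = 0
G(5) = mex{0} = 1
G(6) = mex{1,0} = 2
G(7) = mex{2,1} = 0
G(8) = mex{0,0} = 1
G(9) = mex{1,1,0} = 2
G(10) = mex{2,0,1,0} = 3
G(11) = mex{3,1,0,1} = 2
G(12) = mex{2,2,1,0} = 3
G(13) = mex{3,0,0,1} = 2
G(14) = mex{2,1,1,0} = 3
G(15) = mex{3,2,2,1} = 0
G(16) = mex{0,3,0,2} = 1
G(17) = mex{1,2,1,0} = 3
G(18) = mex{3,3,2,1} = 0
G(19) = mex{0,2,3,2} = 1
G(20) = mex{1,3,2,3} = 0
G(21) = mex{0,0,3,2} = 1
P-positions are exactly the n with G(n) = 0.

0, 2, 4, 7, 15, 18, 20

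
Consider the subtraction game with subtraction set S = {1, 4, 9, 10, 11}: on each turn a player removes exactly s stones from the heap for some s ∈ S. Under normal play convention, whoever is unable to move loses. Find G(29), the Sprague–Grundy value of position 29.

3

G(0) = 0
G(1) = mex{0} = 1
G(2) = mex{1} = 0
G(3) = mex{0} = 1
G(4) = mex{1,0} = 2
G(5) = mex{2,1} = 0
G(6) = mex{0,0} = 1
G(7) = mex{1,1} = 0
G(8) = mex{0,2} = 1
G(9) = mex{1,0,0} = 2
G(10) = mex{2,1,1,0} = 3
G(11) = mex{3,0,0,1,0} = 2
G(12) = mex{2,1,1,0,1} = 3
G(13) = mex{3,2,2,1,0} = 4
G(14) = mex{4,3,0,2,1} = 5
G(15) = mex{5,2,1,0,2} = 3
G(16) = mex{3,3,0,1,0} = 2
G(17) = mex{2,4,1,0,1} = 3
G(18) = mex{3,5,2,1,0} = 4
G(19) = mex{4,3,3,2,1} = 0
G(20) = mex{0,2,2,3,2} = 1
G(21) = mex{1,3,3,2,3} = 0
G(22) = mex{0,4,4,3,2} = 1
G(23) = mex{1,0,5,4,3} = 2
G(24) = mex{2,1,3,5,4} = 0
G(25) = mex{0,0,2,3,5} = 1
G(26) = mex{1,1,3,2,3} = 0
G(27) = mex{0,2,4,3,2} = 1
G(28) = mex{1,0,0,4,3} = 2
G(29) = mex{2,1,1,0,4} = 3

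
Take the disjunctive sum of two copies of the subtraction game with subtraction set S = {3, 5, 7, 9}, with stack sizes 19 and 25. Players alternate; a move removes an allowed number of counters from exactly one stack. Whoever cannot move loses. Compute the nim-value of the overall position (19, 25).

2

All stacks use S = {3, 5, 7, 9}:
n :  0  1  2  3  4  5  6  7  8  9 10 11 12 13 14 15 16 17 18 19 20 21 22 23 24 25
G :  0  0  0  1  1  1  2  2  2  3  3  3  0  0  0  1  1  1  2  2  2  3  3  3  0  0
Stack A: G(19) = 2.
Stack B: G(25) = 0.
Combined Grundy value = 2 ⊕ 0 = 2.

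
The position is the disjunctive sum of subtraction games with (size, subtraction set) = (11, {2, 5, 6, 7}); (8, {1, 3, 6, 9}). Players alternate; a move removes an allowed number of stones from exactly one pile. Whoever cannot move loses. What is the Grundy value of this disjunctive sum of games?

1

Pile A, S = {2, 5, 6, 7}:
G(0) = 0
G(1) = mex{} = 0
G(2) = mex{0} = 1
G(3) = mex{0} = 1
G(4) = mex{1} = 0
G(5) = mex{1,0} = 2
G(6) = mex{0,0,0} = 1
G(7) = mex{2,1,0,0} = 3
G(8) = mex{1,1,1,0} = 2
G(9) = mex{3,0,1,1} = 2
G(10) = mex{2,2,0,1} = 3
G(11) = mex{2,1,2,0} = 3
G_A(11) = 3.
Pile B, S = {1, 3, 6, 9}:
n : 0 1 2 3 4 5 6 7 8
G : 0 1 0 1 0 1 2 3 2
G_B(8) = 2.
Combined Grundy value = 3 ⊕ 2 = 1.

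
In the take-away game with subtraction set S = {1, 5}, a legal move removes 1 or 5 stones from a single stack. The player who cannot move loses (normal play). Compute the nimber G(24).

0

n :  0  1  2  3  4  5  6  7  8  9 10 11 12 13 14 15 16 17 18 19 20 21 22 23 24
G :  0  1  0  1  0  1  0  1  0  1  0  1  0  1  0  1  0  1  0  1  0  1  0  1  0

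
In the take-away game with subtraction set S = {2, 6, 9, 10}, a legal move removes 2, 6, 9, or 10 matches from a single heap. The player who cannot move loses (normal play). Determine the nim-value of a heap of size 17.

G(0) = 0
G(1) = mex{} = 0
G(2) = mex{0} = 1
G(3) = mex{0} = 1
G(4) = mex{1} = 0
G(5) = mex{1} = 0
G(6) = mex{0,0} = 1
G(7) = mex{0,0} = 1
G(8) = mex{1,1} = 0
G(9) = mex{1,1,0} = 2
G(10) = mex{0,0,0,0} = 1
G(11) = mex{2,0,1,0} = 3
G(12) = mex{1,1,1,1} = 0
G(13) = mex{3,1,0,1} = 2
G(14) = mex{0,0,0,0} = 1
G(15) = mex{2,2,1,0} = 3
G(16) = mex{1,1,1,1} = 0
G(17) = mex{3,3,0,1} = 2

2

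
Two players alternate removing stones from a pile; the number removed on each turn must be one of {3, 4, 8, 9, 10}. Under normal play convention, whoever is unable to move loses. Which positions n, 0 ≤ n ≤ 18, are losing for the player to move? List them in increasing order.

0, 1, 2, 7, 13, 14

G(0) = 0
G(1) = mex{} = 0
G(2) = mex{} = 0
G(3) = mex{0} = 1
G(4) = mex{0,0} = 1
G(5) = mex{0,0} = 1
G(6) = mex{1,0} = 2
G(7) = mex{1,1} = 0
G(8) = mex{1,1,0} = 2
G(9) = mex{2,1,0,0} = 3
G(10) = mex{0,2,0,0,0} = 1
G(11) = mex{2,0,1,0,0} = 3
G(12) = mex{3,2,1,1,0} = 4
G(13) = mex{1,3,1,1,1} = 0
G(14) = mex{3,1,2,1,1} = 0
G(15) = mex{4,3,0,2,1} = 5
G(16) = mex{0,4,2,0,2} = 1
G(17) = mex{0,0,3,2,0} = 1
G(18) = mex{5,0,1,3,2} = 4
P-positions are exactly the n with G(n) = 0.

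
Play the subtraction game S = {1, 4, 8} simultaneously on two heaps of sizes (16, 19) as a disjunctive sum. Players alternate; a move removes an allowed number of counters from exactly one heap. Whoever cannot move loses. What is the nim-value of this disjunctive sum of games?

All heaps use S = {1, 4, 8}:
n :  0  1  2  3  4  5  6  7  8  9 10 11 12 13 14 15 16 17 18 19
G :  0  1  0  1  2  0  1  0  1  2  3  2  0  1  0  1  2  0  1  0
Heap A: G(16) = 2.
Heap B: G(19) = 0.
Combined Grundy value = 2 ⊕ 0 = 2.

2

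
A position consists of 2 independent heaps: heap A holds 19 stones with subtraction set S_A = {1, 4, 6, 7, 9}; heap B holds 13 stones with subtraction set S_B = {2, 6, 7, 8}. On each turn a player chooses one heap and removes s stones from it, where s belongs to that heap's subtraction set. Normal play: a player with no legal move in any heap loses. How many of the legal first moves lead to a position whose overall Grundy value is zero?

3

Heap A, S = {1, 4, 6, 7, 9}:
n :  0  1  2  3  4  5  6  7  8  9 10 11 12 13 14 15 16 17 18 19
G :  0  1  0  1  2  0  1  2  3  2  0  1  2  0  1  0  1  2  0  1
G_A(19) = 1.
Heap B, S = {2, 6, 7, 8}:
G(0) = 0
G(1) = mex{} = 0
G(2) = mex{0} = 1
G(3) = mex{0} = 1
G(4) = mex{1} = 0
G(5) = mex{1} = 0
G(6) = mex{0,0} = 1
G(7) = mex{0,0,0} = 1
G(8) = mex{1,1,0,0} = 2
G(9) = mex{1,1,1,0} = 2
G(10) = mex{2,0,1,1} = 3
G(11) = mex{2,0,0,1} = 3
G(12) = mex{3,1,0,0} = 2
G(13) = mex{3,1,1,0} = 2
G_B(13) = 2.
Combined Grundy value = 1 ⊕ 2 = 3.
A winning move leaves total XOR = 0, i.e. changes one component's Grundy value g to g ⊕ X where X is the current total.
Heap A: need g' = 1⊕3 = 2. Options: 19−1→G=0, 19−4→G=0, 19−6→G=0, 19−7→G=2, 19−9→G=0. Hits: 1.
Heap B: need g' = 2⊕3 = 1. Options: 13−2→G=3, 13−6→G=1, 13−7→G=1, 13−8→G=0. Hits: 2.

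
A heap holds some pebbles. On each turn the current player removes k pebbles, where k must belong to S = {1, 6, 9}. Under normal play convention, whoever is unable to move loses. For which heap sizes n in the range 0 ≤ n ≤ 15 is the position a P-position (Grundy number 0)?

0, 2, 4, 7, 12, 14

n :  0  1  2  3  4  5  6  7  8  9 10 11 12 13 14 15
G :  0  1  0  1  0  1  2  0  1  2  3  2  0  1  0  1
P-positions are exactly the n with G(n) = 0.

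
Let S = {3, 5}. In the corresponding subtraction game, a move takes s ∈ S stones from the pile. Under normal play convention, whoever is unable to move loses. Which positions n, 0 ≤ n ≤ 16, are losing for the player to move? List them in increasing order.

0, 1, 2, 8, 9, 10, 16

G(0) = 0
G(1) = mex{} = 0
G(2) = mex{} = 0
G(3) = mex{0} = 1
G(4) = mex{0} = 1
G(5) = mex{0,0} = 1
G(6) = mex{1,0} = 2
G(7) = mex{1,0} = 2
G(8) = mex{1,1} = 0
G(9) = mex{2,1} = 0
G(10) = mex{2,1} = 0
G(11) = mex{0,2} = 1
G(12) = mex{0,2} = 1
G(13) = mex{0,0} = 1
G(14) = mex{1,0} = 2
G(15) = mex{1,0} = 2
G(16) = mex{1,1} = 0
P-positions are exactly the n with G(n) = 0.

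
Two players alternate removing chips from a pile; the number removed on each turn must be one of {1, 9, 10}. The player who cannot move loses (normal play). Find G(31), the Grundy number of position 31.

2

n :  0  1  2  3  4  5  6  7  8  9 10 11 12 13 14 15 16 17 18 19 20 21 22 23 24 25 26 27 28 29 30 31
G :  0  1  0  1  0  1  0  1  0  1  2  3  2  3  2  3  2  3  2  0  1  0  1  0  1  0  1  0  1  2  3  2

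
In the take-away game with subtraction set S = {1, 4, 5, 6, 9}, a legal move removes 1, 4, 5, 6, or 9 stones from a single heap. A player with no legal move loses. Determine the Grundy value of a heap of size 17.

3

n :  0  1  2  3  4  5  6  7  8  9 10 11 12 13 14 15 16 17
G :  0  1  0  1  2  3  2  3  4  5  0  1  0  1  2  3  2  3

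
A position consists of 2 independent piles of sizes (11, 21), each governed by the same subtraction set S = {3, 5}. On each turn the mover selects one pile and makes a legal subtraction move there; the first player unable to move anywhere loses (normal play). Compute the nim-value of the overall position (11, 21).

All piles use S = {3, 5}:
n :  0  1  2  3  4  5  6  7  8  9 10 11 12 13 14 15 16 17 18 19 20 21
G :  0  0  0  1  1  1  2  2  0  0  0  1  1  1  2  2  0  0  0  1  1  1
Pile A: G(11) = 1.
Pile B: G(21) = 1.
Combined Grundy value = 1 ⊕ 1 = 0.

0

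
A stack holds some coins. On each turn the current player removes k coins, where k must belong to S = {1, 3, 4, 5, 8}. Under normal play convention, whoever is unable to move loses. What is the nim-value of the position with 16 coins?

3

G(0) = 0
G(1) = mex{0} = 1
G(2) = mex{1} = 0
G(3) = mex{0,0} = 1
G(4) = mex{1,1,0} = 2
G(5) = mex{2,0,1,0} = 3
G(6) = mex{3,1,0,1} = 2
G(7) = mex{2,2,1,0} = 3
G(8) = mex{3,3,2,1,0} = 4
G(9) = mex{4,2,3,2,1} = 0
G(10) = mex{0,3,2,3,0} = 1
G(11) = mex{1,4,3,2,1} = 0
G(12) = mex{0,0,4,3,2} = 1
G(13) = mex{1,1,0,4,3} = 2
G(14) = mex{2,0,1,0,2} = 3
G(15) = mex{3,1,0,1,3} = 2
G(16) = mex{2,2,1,0,4} = 3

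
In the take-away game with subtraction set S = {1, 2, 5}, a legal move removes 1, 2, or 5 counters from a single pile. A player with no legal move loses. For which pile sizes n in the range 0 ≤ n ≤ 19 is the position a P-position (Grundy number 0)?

0, 3, 6, 9, 12, 15, 18

n :  0  1  2  3  4  5  6  7  8  9 10 11 12 13 14 15 16 17 18 19
G :  0  1  2  0  1  2  0  1  2  0  1  2  0  1  2  0  1  2  0  1
P-positions are exactly the n with G(n) = 0.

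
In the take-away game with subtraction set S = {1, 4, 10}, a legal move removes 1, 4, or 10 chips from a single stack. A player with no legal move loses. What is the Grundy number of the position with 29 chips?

0

n :  0  1  2  3  4  5  6  7  8  9 10 11 12 13 14 15 16 17 18 19 20 21 22 23 24 25 26 27 28 29
G :  0  1  0  1  2  0  1  0  1  2  3  2  3  0  1  3  0  1  0  1  2  0  1  2  0  1  2  0  1  0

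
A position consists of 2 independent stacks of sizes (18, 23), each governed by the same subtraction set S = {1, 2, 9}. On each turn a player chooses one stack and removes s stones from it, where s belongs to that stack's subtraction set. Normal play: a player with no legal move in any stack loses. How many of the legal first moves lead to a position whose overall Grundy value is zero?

All stacks use S = {1, 2, 9}:
n :  0  1  2  3  4  5  6  7  8  9 10 11 12 13 14 15 16 17 18 19 20 21 22 23
G :  0  1  2  0  1  2  0  1  2  3  0  1  2  0  1  2  0  1  2  3  0  1  2  0
Stack A: G(18) = 2.
Stack B: G(23) = 0.
Combined Grundy value = 2 ⊕ 0 = 2.
A winning move leaves total XOR = 0, i.e. changes one component's Grundy value g to g ⊕ X where X is the current total.
Stack A: need g' = 2⊕2 = 0. Options: 18−1→G=1, 18−2→G=0, 18−9→G=3. Hits: 1.
Stack B: need g' = 0⊕2 = 2. Options: 23−1→G=2, 23−2→G=1, 23−9→G=1. Hits: 1.

2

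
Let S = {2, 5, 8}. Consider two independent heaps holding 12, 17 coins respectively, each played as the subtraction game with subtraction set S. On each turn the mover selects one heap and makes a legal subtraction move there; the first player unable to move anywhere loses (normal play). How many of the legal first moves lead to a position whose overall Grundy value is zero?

5

All heaps use S = {2, 5, 8}:
G(0) = 0
G(1) = mex{} = 0
G(2) = mex{0} = 1
G(3) = mex{0} = 1
G(4) = mex{1} = 0
G(5) = mex{1,0} = 2
G(6) = mex{0,0} = 1
G(7) = mex{2,1} = 0
G(8) = mex{1,1,0} = 2
G(9) = mex{0,0,0} = 1
G(10) = mex{2,2,1} = 0
G(11) = mex{1,1,1} = 0
G(12) = mex{0,0,0} = 1
G(13) = mex{0,2,2} = 1
G(14) = mex{1,1,1} = 0
G(15) = mex{1,0,0} = 2
G(16) = mex{0,0,2} = 1
G(17) = mex{2,1,1} = 0
Heap A: G(12) = 1.
Heap B: G(17) = 0.
Combined Grundy value = 1 ⊕ 0 = 1.
A winning move leaves total XOR = 0, i.e. changes one component's Grundy value g to g ⊕ X where X is the current total.
Heap A: need g' = 1⊕1 = 0. Options: 12−2→G=0, 12−5→G=0, 12−8→G=0. Hits: 3.
Heap B: need g' = 0⊕1 = 1. Options: 17−2→G=2, 17−5→G=1, 17−8→G=1. Hits: 2.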